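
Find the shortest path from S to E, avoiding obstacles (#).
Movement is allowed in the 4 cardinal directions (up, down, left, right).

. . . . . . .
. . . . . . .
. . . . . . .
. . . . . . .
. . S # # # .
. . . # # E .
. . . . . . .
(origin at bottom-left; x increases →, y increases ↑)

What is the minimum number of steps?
6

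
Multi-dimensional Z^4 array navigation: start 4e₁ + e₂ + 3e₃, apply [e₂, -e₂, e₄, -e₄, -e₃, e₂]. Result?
(4, 2, 2, 0)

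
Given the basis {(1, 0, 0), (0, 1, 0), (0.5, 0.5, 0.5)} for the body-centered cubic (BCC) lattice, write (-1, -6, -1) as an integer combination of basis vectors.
-5b₂ - 2b₃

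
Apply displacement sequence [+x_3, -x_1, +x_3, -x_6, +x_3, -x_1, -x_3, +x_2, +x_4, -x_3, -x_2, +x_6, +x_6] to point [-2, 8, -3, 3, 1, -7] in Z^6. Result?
(-4, 8, -2, 4, 1, -6)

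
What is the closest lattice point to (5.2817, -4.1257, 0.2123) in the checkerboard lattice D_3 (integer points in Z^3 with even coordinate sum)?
(6, -4, 0)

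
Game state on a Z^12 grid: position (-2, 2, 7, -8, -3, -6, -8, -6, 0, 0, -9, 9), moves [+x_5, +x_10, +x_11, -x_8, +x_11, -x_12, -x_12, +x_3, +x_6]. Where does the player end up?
(-2, 2, 8, -8, -2, -5, -8, -7, 0, 1, -7, 7)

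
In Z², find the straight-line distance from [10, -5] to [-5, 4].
17.4929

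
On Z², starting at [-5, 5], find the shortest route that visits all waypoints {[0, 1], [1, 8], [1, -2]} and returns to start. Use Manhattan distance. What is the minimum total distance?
32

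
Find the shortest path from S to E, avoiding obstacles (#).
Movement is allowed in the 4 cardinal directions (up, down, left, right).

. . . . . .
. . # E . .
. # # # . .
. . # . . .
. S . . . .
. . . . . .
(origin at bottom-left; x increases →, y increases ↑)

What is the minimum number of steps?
7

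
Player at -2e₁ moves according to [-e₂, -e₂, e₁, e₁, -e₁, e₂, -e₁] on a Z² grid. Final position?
(-2, -1)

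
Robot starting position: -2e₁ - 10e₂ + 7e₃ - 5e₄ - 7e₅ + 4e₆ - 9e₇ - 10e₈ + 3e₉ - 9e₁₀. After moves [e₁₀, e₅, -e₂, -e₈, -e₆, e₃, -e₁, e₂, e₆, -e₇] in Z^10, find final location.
(-3, -10, 8, -5, -6, 4, -10, -11, 3, -8)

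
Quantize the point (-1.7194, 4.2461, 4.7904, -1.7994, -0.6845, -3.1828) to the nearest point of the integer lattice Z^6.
(-2, 4, 5, -2, -1, -3)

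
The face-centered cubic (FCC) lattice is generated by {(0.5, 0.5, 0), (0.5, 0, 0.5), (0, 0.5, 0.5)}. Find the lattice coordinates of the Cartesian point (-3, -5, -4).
-4b₁ - 2b₂ - 6b₃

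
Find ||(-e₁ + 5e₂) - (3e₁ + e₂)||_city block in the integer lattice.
8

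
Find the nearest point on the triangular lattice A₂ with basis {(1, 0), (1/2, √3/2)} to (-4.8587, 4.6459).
(-4.5, 4.33)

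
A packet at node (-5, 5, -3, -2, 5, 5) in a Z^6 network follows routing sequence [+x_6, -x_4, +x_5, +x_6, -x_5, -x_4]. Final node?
(-5, 5, -3, -4, 5, 7)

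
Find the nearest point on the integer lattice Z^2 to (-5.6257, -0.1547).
(-6, 0)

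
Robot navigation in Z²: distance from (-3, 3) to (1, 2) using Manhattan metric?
5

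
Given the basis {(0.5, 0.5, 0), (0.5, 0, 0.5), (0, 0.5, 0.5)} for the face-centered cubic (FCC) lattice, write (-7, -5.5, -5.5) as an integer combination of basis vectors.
-7b₁ - 7b₂ - 4b₃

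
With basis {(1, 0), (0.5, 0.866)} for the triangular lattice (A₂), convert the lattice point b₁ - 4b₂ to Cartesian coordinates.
(-1, -3.464)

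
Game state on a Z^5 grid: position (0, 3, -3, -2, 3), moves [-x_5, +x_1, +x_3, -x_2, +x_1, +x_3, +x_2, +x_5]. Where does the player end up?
(2, 3, -1, -2, 3)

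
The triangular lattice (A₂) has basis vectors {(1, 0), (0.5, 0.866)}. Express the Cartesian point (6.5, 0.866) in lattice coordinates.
6b₁ + b₂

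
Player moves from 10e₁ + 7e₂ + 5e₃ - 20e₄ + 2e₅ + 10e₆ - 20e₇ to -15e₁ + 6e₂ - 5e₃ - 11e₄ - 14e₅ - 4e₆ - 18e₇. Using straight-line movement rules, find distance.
35.5387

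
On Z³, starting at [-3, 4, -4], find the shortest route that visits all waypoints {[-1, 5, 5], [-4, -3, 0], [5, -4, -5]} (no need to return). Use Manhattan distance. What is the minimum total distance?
43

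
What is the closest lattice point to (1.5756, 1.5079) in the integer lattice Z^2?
(2, 2)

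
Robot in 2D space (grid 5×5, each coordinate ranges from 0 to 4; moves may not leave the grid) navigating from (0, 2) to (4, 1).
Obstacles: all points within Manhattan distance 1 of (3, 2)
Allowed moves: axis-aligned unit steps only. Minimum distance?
7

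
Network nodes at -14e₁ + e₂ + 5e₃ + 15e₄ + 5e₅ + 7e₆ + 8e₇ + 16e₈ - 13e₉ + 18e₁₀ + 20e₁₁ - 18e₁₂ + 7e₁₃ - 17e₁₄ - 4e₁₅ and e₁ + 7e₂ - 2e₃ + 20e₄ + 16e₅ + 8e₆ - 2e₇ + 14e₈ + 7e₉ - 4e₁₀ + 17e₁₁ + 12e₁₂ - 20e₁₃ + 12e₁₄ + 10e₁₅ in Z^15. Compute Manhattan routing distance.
202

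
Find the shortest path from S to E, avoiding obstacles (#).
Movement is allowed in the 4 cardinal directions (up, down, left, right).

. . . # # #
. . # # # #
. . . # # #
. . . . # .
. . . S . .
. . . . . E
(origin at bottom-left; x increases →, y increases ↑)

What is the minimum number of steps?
3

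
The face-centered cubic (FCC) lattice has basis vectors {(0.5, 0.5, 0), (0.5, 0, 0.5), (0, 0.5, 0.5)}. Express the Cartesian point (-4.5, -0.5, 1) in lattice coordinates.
-6b₁ - 3b₂ + 5b₃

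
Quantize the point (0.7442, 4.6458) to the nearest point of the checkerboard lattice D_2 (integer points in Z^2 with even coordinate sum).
(1, 5)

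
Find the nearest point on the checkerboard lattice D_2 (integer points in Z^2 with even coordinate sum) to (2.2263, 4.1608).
(2, 4)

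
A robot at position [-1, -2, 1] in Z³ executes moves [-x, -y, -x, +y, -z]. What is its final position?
(-3, -2, 0)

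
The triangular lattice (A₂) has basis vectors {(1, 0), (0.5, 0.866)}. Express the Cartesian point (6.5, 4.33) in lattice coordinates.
4b₁ + 5b₂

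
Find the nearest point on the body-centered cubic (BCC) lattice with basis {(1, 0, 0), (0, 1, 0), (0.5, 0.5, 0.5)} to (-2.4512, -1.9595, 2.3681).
(-2.5, -1.5, 2.5)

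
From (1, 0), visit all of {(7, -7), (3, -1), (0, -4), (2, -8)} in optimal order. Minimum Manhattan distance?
21
(one optimal route: (1, 0) → (3, -1) → (0, -4) → (2, -8) → (7, -7))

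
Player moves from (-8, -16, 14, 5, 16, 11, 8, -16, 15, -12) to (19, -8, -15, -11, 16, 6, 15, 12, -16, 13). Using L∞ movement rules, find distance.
31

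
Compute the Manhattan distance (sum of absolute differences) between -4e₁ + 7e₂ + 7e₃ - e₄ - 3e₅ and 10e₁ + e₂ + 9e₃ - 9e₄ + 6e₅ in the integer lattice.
39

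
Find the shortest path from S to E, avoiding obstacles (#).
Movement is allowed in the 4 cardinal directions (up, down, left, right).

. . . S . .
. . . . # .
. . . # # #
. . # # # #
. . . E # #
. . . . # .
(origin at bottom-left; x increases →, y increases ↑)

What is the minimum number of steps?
8
(one shortest path: (3, 5) → (2, 5) → (1, 5) → (1, 4) → (1, 3) → (1, 2) → (1, 1) → (2, 1) → (3, 1))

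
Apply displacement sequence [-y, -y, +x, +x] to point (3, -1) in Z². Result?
(5, -3)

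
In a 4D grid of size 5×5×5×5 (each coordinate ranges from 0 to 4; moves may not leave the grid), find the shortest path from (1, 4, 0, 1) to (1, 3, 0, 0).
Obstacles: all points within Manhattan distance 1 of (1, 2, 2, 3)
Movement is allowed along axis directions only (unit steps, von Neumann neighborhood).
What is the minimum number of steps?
2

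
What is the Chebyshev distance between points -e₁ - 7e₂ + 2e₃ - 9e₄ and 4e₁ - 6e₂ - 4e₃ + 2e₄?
11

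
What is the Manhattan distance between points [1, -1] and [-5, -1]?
6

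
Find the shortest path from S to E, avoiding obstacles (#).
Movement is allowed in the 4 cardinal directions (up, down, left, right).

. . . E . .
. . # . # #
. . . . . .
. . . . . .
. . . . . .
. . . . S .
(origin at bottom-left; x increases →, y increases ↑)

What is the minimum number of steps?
6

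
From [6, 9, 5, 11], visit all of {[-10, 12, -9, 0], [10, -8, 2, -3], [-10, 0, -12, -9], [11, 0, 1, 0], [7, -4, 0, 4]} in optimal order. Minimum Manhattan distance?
122
(one optimal route: (6, 9, 5, 11) → (7, -4, 0, 4) → (10, -8, 2, -3) → (11, 0, 1, 0) → (-10, 12, -9, 0) → (-10, 0, -12, -9))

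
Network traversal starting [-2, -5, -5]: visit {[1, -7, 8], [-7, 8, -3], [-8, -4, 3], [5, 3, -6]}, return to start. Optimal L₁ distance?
90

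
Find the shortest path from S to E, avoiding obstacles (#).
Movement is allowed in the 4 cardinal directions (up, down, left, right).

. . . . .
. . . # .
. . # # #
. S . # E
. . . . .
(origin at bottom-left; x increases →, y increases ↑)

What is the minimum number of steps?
5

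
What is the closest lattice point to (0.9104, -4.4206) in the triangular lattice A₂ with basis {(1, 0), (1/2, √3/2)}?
(0.5, -4.33)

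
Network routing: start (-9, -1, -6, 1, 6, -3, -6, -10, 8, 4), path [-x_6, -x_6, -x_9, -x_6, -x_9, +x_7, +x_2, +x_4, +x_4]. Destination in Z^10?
(-9, 0, -6, 3, 6, -6, -5, -10, 6, 4)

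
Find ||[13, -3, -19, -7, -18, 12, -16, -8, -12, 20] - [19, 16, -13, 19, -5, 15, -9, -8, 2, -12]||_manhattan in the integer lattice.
126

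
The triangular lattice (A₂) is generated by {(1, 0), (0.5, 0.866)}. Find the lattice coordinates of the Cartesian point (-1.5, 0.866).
-2b₁ + b₂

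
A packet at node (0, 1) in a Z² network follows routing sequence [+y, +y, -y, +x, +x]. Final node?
(2, 2)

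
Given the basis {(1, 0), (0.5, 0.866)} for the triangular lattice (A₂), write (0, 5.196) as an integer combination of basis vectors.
-3b₁ + 6b₂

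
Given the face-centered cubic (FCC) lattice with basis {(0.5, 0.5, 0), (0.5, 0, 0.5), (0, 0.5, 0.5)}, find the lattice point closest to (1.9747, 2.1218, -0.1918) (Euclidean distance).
(2, 2, 0)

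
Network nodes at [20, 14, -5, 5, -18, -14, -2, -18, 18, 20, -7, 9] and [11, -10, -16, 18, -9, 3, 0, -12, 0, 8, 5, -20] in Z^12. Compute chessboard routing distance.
29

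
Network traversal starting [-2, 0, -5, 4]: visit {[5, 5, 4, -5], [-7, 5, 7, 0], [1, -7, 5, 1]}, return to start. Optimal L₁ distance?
92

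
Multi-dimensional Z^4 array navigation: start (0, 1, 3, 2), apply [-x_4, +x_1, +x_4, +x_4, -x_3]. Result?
(1, 1, 2, 3)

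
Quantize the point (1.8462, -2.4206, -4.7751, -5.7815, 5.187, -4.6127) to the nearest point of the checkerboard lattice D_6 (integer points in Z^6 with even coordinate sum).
(2, -3, -5, -6, 5, -5)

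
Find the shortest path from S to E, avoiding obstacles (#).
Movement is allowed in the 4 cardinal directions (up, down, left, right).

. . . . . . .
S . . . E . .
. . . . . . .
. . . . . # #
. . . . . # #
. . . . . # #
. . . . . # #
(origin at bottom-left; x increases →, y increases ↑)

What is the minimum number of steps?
4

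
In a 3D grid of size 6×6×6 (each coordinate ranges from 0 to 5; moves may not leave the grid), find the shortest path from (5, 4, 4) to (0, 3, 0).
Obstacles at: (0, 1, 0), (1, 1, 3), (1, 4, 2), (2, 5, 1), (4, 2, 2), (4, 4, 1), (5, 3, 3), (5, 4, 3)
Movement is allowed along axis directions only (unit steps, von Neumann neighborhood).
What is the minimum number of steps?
10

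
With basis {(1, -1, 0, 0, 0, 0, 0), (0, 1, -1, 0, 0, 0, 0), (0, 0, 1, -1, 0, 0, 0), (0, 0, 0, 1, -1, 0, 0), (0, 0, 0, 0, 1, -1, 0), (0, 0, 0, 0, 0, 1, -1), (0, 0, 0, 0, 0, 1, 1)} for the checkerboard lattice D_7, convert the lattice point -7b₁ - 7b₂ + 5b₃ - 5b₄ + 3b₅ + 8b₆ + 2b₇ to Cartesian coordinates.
(-7, 0, 12, -10, 8, 7, -6)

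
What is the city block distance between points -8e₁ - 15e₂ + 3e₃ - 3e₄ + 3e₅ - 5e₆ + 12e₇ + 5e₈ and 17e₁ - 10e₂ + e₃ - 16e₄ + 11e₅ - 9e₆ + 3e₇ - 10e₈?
81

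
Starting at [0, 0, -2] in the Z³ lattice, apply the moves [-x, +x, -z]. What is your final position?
(0, 0, -3)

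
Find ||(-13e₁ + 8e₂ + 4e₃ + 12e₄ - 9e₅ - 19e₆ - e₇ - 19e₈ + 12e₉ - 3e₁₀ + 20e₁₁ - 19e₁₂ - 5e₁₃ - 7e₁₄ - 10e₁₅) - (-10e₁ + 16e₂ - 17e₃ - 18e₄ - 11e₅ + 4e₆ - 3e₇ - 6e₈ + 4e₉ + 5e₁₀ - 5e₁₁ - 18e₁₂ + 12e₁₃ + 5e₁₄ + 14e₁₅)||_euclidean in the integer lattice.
62.3137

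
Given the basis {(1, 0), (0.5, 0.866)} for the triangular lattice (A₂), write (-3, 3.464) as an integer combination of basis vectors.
-5b₁ + 4b₂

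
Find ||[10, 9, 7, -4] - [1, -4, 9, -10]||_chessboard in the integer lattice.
13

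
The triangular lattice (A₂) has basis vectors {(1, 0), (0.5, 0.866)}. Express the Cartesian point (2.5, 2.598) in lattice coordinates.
b₁ + 3b₂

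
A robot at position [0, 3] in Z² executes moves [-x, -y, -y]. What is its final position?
(-1, 1)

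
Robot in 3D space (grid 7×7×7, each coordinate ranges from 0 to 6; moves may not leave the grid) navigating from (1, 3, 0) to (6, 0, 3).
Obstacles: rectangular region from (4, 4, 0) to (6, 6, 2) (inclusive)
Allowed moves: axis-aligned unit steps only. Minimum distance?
11
(one shortest path: (1, 3, 0) → (2, 3, 0) → (3, 3, 0) → (4, 3, 0) → (5, 3, 0) → (6, 3, 0) → (6, 2, 0) → (6, 1, 0) → (6, 0, 0) → (6, 0, 1) → (6, 0, 2) → (6, 0, 3))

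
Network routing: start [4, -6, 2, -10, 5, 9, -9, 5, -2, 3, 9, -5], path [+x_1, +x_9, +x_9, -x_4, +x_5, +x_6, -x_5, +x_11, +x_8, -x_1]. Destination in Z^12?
(4, -6, 2, -11, 5, 10, -9, 6, 0, 3, 10, -5)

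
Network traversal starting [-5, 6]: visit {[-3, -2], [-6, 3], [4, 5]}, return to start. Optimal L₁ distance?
36
(one optimal route: (-5, 6) → (-6, 3) → (-3, -2) → (4, 5) → (-5, 6))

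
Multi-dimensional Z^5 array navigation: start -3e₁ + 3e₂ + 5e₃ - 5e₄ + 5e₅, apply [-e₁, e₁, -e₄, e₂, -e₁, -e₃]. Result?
(-4, 4, 4, -6, 5)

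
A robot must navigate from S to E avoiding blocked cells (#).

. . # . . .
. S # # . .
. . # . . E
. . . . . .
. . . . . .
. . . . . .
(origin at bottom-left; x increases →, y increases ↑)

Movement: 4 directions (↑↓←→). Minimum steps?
7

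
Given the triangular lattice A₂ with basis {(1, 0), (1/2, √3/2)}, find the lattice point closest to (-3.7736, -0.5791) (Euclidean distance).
(-3.5, -0.866)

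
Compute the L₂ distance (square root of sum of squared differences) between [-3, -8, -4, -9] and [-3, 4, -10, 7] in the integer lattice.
20.8806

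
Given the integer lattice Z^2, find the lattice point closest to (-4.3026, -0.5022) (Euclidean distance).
(-4, -1)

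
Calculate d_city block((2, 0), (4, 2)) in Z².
4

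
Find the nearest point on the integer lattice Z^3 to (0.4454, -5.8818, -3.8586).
(0, -6, -4)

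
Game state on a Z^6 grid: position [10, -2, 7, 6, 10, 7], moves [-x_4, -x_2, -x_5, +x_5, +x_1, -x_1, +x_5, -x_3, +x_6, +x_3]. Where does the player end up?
(10, -3, 7, 5, 11, 8)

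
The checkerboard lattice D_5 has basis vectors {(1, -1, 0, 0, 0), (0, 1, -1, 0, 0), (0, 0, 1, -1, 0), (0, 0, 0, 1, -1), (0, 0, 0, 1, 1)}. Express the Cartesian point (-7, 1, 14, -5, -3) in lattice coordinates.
-7b₁ - 6b₂ + 8b₃ + 3b₄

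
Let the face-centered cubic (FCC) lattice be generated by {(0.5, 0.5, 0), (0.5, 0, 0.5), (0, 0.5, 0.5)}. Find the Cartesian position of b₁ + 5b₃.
(0.5, 3, 2.5)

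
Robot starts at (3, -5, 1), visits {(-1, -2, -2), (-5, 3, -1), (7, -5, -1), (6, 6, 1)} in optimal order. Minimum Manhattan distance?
44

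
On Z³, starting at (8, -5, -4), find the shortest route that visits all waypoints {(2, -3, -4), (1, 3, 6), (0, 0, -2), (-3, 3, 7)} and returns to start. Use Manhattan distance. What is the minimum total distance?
60
(one optimal route: (8, -5, -4) → (2, -3, -4) → (1, 3, 6) → (-3, 3, 7) → (0, 0, -2) → (8, -5, -4))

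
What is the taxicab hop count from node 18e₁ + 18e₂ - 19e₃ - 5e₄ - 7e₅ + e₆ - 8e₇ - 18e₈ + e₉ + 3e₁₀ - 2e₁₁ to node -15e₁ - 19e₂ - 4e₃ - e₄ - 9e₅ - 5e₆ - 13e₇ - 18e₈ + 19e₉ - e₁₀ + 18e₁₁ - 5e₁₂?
149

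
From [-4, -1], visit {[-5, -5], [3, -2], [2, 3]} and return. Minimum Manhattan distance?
32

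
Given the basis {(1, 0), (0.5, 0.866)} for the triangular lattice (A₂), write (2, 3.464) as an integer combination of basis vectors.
4b₂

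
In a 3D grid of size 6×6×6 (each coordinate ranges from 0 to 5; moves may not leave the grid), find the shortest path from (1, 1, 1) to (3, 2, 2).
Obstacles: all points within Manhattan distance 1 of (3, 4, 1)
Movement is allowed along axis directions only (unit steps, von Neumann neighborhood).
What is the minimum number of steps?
4
(one shortest path: (1, 1, 1) → (2, 1, 1) → (3, 1, 1) → (3, 2, 1) → (3, 2, 2))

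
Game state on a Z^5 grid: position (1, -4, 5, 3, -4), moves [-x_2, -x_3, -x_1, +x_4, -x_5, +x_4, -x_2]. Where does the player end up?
(0, -6, 4, 5, -5)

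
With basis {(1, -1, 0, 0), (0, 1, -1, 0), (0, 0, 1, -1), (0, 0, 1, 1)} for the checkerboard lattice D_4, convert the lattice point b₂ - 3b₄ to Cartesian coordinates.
(0, 1, -4, -3)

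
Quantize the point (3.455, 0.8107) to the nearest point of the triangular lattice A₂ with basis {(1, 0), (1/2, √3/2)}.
(3.5, 0.866)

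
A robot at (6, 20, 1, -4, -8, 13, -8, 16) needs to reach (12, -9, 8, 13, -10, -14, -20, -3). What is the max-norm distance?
29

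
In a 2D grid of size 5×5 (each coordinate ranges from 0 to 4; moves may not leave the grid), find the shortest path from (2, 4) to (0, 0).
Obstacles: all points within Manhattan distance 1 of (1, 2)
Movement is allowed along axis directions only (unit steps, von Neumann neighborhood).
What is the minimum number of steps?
8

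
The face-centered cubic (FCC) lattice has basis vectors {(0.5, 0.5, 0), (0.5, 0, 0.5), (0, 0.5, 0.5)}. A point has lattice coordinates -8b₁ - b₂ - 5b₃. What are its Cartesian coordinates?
(-4.5, -6.5, -3)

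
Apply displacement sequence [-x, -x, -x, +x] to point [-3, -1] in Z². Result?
(-5, -1)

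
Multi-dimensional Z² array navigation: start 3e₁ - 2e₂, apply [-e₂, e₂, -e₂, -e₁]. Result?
(2, -3)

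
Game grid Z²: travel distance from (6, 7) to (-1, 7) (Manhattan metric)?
7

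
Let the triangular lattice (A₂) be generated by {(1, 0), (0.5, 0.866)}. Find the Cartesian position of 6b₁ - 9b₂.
(1.5, -7.794)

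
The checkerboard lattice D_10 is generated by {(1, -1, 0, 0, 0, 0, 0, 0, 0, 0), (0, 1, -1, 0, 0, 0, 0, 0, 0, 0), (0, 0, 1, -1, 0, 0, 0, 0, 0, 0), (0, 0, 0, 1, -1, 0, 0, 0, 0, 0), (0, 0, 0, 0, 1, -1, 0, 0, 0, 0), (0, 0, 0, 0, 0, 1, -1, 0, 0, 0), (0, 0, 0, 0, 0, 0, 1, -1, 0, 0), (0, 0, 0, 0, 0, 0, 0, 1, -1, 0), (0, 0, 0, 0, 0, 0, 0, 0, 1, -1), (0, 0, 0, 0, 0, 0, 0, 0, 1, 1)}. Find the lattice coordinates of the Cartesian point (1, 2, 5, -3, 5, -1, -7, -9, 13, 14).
b₁ + 3b₂ + 8b₃ + 5b₄ + 10b₅ + 9b₆ + 2b₇ - 7b₈ - 4b₉ + 10b₁₀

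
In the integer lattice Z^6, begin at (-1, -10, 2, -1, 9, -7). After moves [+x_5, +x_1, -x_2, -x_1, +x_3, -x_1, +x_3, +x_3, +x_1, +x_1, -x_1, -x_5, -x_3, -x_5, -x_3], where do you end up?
(-1, -11, 3, -1, 8, -7)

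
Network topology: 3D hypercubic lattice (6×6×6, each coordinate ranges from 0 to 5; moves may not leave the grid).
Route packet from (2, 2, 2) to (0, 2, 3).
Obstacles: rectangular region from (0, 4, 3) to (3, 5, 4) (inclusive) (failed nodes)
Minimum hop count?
3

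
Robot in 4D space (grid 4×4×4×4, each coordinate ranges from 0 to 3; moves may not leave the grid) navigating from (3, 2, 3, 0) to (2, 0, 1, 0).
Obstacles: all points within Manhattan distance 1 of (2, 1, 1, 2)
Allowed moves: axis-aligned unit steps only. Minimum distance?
5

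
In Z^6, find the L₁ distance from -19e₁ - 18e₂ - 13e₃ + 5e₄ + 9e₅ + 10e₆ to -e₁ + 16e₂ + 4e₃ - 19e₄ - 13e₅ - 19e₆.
144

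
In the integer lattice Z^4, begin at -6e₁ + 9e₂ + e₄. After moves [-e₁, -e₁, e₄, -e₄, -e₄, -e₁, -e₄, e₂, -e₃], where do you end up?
(-9, 10, -1, -1)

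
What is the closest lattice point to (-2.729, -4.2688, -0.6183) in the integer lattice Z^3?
(-3, -4, -1)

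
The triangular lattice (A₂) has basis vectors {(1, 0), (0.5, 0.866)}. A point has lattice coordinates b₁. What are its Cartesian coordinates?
(1, 0)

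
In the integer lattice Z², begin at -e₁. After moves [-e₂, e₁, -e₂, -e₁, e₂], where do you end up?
(-1, -1)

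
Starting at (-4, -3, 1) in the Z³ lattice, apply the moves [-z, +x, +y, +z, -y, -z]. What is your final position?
(-3, -3, 0)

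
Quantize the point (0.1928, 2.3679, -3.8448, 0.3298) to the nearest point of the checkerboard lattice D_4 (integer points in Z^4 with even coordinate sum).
(0, 2, -4, 0)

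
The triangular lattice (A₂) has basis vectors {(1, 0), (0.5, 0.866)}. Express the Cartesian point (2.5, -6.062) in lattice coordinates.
6b₁ - 7b₂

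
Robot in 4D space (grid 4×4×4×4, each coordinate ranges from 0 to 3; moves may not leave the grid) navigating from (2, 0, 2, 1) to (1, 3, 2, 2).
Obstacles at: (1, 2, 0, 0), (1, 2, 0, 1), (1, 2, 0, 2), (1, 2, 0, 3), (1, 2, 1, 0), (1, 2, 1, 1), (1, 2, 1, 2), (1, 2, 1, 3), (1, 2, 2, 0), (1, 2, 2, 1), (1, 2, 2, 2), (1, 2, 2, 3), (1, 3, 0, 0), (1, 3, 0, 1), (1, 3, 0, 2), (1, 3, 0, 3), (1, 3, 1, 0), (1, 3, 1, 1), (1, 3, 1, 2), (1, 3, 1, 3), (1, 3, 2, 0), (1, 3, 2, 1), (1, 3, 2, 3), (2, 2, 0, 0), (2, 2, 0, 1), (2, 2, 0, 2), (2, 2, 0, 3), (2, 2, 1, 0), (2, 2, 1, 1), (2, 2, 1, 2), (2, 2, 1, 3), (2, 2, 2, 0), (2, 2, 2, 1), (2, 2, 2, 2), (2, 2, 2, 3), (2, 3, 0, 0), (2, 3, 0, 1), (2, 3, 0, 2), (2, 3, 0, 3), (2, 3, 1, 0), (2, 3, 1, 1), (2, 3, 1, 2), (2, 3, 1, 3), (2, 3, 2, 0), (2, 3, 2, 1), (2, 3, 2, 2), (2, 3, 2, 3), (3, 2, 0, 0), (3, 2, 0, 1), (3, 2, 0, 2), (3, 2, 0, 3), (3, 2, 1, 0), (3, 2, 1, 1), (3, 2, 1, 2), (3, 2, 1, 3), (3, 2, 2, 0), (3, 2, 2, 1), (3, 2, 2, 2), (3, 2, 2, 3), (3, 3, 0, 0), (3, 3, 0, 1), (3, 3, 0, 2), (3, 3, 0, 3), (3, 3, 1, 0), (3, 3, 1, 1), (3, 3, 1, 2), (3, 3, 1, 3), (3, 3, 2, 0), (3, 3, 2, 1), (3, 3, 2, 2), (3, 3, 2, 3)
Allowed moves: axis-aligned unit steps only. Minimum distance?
7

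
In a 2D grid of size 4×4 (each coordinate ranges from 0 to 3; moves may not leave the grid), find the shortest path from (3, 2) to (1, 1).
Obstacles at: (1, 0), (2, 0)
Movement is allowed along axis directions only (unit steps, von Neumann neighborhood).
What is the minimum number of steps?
3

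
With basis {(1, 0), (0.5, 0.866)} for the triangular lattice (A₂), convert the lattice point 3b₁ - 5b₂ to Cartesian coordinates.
(0.5, -4.33)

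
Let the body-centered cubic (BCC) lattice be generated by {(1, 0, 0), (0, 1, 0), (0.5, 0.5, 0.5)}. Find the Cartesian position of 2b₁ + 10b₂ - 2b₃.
(1, 9, -1)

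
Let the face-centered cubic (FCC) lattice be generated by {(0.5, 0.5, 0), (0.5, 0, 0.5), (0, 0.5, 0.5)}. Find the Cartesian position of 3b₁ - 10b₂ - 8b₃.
(-3.5, -2.5, -9)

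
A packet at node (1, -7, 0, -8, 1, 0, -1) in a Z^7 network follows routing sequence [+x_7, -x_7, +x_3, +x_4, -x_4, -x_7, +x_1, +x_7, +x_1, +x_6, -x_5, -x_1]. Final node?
(2, -7, 1, -8, 0, 1, -1)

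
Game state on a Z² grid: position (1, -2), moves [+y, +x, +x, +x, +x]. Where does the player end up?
(5, -1)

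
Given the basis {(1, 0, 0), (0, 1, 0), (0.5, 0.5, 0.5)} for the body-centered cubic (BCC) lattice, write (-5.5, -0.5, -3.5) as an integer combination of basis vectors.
-2b₁ + 3b₂ - 7b₃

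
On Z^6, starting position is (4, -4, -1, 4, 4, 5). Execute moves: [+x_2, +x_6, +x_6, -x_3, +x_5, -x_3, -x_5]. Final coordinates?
(4, -3, -3, 4, 4, 7)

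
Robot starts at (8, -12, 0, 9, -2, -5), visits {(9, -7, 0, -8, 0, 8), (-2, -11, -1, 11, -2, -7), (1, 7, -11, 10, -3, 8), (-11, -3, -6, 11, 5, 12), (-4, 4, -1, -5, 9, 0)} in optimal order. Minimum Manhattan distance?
200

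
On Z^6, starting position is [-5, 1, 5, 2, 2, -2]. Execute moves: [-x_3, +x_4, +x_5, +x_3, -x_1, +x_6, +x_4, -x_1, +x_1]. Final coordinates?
(-6, 1, 5, 4, 3, -1)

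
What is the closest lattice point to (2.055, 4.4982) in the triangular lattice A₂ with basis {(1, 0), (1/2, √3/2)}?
(2.5, 4.33)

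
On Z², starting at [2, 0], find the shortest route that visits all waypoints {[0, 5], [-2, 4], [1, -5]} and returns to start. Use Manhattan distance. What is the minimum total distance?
28
(one optimal route: (2, 0) → (0, 5) → (-2, 4) → (1, -5) → (2, 0))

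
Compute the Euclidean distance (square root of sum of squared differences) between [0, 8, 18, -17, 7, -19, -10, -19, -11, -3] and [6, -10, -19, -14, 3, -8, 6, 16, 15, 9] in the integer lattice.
64.622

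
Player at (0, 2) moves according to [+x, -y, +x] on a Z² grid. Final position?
(2, 1)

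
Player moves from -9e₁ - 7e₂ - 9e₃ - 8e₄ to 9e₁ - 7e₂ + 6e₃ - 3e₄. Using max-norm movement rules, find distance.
18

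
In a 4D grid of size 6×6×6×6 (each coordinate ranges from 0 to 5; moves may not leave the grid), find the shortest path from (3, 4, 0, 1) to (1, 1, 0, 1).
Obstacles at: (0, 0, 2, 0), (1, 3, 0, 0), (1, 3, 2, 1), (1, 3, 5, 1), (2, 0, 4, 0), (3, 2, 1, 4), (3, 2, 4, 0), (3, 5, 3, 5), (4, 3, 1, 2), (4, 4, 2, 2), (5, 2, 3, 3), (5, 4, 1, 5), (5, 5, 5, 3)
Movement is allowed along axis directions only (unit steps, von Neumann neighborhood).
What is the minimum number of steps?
5
(one shortest path: (3, 4, 0, 1) → (2, 4, 0, 1) → (1, 4, 0, 1) → (1, 3, 0, 1) → (1, 2, 0, 1) → (1, 1, 0, 1))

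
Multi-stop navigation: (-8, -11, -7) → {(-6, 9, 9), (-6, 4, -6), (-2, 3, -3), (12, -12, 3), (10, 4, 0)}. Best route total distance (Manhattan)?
96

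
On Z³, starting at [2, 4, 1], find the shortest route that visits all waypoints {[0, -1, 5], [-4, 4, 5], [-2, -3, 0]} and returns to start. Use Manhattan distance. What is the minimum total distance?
40
(one optimal route: (2, 4, 1) → (-4, 4, 5) → (0, -1, 5) → (-2, -3, 0) → (2, 4, 1))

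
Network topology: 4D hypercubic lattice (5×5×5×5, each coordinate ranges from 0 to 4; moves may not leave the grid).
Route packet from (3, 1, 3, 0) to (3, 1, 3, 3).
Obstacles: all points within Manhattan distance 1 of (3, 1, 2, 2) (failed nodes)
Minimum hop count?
5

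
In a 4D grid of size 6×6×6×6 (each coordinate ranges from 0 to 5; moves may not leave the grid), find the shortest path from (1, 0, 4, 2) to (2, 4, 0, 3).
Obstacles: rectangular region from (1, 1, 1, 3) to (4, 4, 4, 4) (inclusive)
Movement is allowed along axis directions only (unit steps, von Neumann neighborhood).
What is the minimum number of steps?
10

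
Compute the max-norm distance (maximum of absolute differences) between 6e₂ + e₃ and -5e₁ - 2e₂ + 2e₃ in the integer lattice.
8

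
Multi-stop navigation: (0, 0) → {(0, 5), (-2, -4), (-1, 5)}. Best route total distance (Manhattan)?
16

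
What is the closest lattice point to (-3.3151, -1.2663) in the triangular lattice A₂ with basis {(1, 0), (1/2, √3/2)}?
(-3.5, -0.866)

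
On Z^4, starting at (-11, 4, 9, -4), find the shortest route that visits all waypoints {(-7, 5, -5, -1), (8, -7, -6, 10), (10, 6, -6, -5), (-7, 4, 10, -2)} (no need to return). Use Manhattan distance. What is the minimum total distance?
77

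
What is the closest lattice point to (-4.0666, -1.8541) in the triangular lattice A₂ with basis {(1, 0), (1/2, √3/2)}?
(-4, -1.732)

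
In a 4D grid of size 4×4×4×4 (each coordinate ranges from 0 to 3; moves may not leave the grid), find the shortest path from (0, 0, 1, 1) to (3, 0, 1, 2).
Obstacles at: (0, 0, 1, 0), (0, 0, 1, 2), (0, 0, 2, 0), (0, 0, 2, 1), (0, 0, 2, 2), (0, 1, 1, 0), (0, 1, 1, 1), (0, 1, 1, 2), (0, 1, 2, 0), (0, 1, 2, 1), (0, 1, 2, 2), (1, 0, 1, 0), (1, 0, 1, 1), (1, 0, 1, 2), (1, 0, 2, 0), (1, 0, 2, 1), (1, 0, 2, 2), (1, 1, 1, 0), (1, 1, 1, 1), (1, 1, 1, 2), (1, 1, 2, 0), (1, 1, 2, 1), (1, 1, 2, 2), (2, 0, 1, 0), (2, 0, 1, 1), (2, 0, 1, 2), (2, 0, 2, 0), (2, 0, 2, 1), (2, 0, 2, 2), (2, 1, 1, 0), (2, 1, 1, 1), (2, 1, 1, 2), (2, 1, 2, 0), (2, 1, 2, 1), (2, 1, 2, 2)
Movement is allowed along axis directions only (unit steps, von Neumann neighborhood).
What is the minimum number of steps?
6
(one shortest path: (0, 0, 1, 1) → (0, 0, 0, 1) → (1, 0, 0, 1) → (2, 0, 0, 1) → (3, 0, 0, 1) → (3, 0, 1, 1) → (3, 0, 1, 2))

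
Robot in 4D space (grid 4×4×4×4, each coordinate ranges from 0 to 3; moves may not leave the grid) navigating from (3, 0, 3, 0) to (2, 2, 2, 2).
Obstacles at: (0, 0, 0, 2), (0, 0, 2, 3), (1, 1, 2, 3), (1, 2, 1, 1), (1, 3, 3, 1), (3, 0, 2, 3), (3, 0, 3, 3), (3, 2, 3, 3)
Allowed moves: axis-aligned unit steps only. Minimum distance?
6
(one shortest path: (3, 0, 3, 0) → (2, 0, 3, 0) → (2, 1, 3, 0) → (2, 2, 3, 0) → (2, 2, 2, 0) → (2, 2, 2, 1) → (2, 2, 2, 2))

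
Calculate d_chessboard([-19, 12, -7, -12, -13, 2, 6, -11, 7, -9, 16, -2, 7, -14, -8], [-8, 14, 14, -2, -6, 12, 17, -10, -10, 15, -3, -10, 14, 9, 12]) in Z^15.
24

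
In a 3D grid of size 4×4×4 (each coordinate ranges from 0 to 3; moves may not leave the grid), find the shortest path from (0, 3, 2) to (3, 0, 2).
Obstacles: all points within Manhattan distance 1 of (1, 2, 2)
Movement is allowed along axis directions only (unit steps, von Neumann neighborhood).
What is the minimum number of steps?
8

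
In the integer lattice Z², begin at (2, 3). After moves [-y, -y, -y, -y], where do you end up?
(2, -1)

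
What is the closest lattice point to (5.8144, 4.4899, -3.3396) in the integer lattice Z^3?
(6, 4, -3)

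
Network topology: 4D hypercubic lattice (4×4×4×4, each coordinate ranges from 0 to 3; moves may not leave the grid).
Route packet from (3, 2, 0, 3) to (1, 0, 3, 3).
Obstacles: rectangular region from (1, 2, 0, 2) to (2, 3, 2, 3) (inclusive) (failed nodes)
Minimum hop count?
7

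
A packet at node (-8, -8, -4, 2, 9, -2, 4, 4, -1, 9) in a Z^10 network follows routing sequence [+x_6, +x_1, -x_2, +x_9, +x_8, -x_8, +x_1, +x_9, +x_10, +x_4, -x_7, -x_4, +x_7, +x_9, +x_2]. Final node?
(-6, -8, -4, 2, 9, -1, 4, 4, 2, 10)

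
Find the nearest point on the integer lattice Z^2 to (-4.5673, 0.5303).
(-5, 1)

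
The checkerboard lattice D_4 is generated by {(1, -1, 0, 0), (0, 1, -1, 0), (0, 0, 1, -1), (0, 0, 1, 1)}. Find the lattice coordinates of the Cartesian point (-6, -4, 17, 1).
-6b₁ - 10b₂ + 3b₃ + 4b₄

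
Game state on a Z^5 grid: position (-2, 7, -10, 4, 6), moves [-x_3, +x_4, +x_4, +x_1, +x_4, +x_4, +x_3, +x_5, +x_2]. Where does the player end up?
(-1, 8, -10, 8, 7)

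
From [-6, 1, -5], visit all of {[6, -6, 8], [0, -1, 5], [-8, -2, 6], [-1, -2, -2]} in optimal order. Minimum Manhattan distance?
50
(one optimal route: (-6, 1, -5) → (-1, -2, -2) → (0, -1, 5) → (-8, -2, 6) → (6, -6, 8))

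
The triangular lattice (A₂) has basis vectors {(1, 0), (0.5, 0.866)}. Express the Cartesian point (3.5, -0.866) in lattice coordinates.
4b₁ - b₂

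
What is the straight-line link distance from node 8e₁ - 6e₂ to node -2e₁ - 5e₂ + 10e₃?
14.1774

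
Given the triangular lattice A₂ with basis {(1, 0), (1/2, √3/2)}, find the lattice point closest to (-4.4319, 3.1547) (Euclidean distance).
(-4, 3.464)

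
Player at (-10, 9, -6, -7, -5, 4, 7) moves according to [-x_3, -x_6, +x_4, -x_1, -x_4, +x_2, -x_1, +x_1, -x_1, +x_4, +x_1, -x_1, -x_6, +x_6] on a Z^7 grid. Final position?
(-12, 10, -7, -6, -5, 3, 7)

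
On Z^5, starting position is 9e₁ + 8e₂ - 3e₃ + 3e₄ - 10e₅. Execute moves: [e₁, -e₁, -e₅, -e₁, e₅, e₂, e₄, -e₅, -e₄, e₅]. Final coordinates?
(8, 9, -3, 3, -10)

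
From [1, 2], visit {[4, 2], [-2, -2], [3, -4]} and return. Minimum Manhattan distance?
24
(one optimal route: (1, 2) → (4, 2) → (3, -4) → (-2, -2) → (1, 2))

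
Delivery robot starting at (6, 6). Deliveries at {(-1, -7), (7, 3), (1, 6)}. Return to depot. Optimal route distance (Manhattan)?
42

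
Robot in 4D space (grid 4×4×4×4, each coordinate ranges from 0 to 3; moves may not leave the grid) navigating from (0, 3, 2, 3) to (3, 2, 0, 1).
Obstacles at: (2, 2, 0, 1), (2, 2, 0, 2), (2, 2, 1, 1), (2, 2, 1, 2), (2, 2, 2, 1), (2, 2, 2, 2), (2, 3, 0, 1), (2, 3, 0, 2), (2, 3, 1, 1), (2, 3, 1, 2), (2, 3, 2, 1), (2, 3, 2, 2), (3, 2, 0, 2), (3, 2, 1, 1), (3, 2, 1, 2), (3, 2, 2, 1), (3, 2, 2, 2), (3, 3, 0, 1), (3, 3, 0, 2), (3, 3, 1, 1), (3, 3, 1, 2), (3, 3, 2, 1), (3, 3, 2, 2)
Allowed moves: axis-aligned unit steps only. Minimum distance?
10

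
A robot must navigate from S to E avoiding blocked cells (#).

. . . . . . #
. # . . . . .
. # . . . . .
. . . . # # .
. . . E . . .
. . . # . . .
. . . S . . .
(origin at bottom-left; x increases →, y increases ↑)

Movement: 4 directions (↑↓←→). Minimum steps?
4
(one shortest path: (3, 0) → (2, 0) → (2, 1) → (2, 2) → (3, 2))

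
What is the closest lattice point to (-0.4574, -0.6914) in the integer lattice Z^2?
(0, -1)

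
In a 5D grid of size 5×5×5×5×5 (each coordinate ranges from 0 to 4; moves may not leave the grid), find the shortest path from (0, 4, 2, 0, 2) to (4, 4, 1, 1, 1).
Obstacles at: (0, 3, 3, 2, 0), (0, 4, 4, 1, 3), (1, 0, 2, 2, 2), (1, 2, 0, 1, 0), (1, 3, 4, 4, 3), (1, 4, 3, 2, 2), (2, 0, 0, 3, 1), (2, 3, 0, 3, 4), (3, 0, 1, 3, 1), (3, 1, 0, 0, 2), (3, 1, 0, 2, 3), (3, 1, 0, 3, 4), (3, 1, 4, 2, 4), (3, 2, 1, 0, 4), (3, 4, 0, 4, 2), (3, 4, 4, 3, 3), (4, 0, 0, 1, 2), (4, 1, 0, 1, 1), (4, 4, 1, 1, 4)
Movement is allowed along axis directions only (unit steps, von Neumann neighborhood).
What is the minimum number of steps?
7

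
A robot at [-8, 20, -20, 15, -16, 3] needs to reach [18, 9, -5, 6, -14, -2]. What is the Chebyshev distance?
26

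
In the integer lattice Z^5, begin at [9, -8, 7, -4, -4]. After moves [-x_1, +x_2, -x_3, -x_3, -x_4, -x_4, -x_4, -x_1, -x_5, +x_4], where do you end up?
(7, -7, 5, -6, -5)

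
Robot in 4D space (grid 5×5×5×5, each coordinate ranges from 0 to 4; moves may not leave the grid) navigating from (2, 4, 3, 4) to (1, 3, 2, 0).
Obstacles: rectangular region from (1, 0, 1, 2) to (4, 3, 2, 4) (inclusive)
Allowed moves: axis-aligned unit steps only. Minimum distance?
7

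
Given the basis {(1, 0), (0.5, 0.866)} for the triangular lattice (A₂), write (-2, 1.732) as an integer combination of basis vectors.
-3b₁ + 2b₂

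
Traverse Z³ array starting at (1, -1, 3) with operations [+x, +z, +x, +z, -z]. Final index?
(3, -1, 4)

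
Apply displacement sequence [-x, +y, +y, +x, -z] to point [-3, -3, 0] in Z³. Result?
(-3, -1, -1)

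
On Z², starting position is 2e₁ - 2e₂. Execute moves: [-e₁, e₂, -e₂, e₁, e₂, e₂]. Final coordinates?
(2, 0)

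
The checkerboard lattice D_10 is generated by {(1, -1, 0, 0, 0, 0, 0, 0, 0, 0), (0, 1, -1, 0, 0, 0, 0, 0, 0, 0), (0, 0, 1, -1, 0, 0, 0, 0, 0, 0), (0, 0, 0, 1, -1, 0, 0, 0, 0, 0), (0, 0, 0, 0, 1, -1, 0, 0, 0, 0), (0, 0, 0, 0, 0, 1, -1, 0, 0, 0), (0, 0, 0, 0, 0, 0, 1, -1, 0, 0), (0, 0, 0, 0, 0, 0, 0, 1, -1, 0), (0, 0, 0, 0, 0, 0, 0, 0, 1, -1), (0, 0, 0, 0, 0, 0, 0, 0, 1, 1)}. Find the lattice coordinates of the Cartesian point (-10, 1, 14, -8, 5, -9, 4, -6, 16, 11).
-10b₁ - 9b₂ + 5b₃ - 3b₄ + 2b₅ - 7b₆ - 3b₇ - 9b₈ - 2b₉ + 9b₁₀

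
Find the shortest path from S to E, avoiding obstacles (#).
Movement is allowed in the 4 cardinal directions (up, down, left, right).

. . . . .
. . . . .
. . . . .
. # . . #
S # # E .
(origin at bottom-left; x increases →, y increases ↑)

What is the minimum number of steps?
7
(one shortest path: (0, 0) → (0, 1) → (0, 2) → (1, 2) → (2, 2) → (3, 2) → (3, 1) → (3, 0))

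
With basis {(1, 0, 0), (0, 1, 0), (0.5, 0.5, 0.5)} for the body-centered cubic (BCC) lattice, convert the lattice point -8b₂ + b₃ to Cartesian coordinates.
(0.5, -7.5, 0.5)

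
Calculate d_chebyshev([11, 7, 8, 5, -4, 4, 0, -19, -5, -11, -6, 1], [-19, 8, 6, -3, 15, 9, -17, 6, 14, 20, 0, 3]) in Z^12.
31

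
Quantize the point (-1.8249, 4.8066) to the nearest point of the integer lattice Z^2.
(-2, 5)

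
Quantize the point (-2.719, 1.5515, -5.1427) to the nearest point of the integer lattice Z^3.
(-3, 2, -5)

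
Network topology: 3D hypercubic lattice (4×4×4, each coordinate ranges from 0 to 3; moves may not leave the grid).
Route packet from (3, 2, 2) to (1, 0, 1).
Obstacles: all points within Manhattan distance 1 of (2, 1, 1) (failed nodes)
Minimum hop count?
5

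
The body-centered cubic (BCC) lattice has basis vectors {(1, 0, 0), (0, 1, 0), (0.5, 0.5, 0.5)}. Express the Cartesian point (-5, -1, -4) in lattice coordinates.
-b₁ + 3b₂ - 8b₃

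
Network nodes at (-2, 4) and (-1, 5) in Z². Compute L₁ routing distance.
2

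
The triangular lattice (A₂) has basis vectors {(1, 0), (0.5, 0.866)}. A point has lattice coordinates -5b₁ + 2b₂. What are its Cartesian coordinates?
(-4, 1.732)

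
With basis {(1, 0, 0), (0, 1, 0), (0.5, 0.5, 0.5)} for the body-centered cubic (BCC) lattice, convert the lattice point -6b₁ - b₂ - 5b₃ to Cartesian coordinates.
(-8.5, -3.5, -2.5)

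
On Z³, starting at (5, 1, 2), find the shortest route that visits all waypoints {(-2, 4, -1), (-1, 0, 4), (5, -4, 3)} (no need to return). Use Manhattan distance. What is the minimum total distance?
27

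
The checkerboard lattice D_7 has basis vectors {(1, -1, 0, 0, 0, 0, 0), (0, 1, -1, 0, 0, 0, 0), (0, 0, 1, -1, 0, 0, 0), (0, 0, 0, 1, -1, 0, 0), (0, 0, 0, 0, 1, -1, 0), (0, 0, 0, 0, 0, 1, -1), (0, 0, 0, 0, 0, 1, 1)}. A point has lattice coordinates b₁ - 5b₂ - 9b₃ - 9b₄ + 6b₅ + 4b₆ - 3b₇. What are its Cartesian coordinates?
(1, -6, -4, 0, 15, -5, -7)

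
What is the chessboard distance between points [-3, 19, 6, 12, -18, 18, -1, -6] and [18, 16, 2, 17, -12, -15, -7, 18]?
33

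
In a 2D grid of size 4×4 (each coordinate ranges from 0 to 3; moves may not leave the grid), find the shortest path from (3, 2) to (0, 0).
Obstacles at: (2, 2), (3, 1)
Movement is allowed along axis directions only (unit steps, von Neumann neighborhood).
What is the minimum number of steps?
7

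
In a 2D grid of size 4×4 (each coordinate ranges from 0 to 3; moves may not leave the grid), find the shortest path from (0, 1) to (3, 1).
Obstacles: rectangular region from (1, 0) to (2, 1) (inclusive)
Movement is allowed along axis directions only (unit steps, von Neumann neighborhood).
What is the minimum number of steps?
5
(one shortest path: (0, 1) → (0, 2) → (1, 2) → (2, 2) → (3, 2) → (3, 1))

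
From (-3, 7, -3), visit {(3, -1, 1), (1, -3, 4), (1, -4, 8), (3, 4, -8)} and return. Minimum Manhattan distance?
66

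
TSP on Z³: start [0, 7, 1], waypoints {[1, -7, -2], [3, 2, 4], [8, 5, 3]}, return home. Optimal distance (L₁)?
56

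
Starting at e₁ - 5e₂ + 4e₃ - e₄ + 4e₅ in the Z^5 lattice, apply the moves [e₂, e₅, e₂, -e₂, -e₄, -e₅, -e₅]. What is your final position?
(1, -4, 4, -2, 3)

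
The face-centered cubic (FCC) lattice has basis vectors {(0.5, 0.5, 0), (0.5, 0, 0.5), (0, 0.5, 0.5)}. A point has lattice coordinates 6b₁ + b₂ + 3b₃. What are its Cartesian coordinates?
(3.5, 4.5, 2)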